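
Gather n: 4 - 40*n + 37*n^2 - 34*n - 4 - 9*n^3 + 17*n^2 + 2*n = -9*n^3 + 54*n^2 - 72*n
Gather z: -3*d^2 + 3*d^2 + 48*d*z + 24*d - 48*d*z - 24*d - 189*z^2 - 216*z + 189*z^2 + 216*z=0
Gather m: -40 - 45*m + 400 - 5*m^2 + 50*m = -5*m^2 + 5*m + 360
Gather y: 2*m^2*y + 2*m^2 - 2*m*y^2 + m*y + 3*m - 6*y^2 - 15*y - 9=2*m^2 + 3*m + y^2*(-2*m - 6) + y*(2*m^2 + m - 15) - 9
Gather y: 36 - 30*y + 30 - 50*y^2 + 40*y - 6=-50*y^2 + 10*y + 60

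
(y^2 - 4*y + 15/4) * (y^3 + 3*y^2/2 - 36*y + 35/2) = y^5 - 5*y^4/2 - 153*y^3/4 + 1337*y^2/8 - 205*y + 525/8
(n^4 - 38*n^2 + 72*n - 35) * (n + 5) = n^5 + 5*n^4 - 38*n^3 - 118*n^2 + 325*n - 175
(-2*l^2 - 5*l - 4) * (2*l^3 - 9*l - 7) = -4*l^5 - 10*l^4 + 10*l^3 + 59*l^2 + 71*l + 28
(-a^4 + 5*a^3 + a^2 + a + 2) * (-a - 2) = a^5 - 3*a^4 - 11*a^3 - 3*a^2 - 4*a - 4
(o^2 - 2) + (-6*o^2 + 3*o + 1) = -5*o^2 + 3*o - 1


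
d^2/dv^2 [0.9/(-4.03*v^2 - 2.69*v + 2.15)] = (29.23362*v^2 + 19.51326*v - 0.9*(8.06*v + 2.69)*(16.12*v + 5.38) - 15.5961)/(4.03*v^2 + 2.69*v - 2.15)^3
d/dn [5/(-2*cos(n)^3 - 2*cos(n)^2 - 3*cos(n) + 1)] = 20*(6*sin(n)^2 - 4*cos(n) - 9)*sin(n)/(9*cos(n) + 2*cos(2*n) + cos(3*n))^2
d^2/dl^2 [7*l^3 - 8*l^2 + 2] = 42*l - 16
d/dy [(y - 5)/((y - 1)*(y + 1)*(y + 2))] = (-2*y^3 + 13*y^2 + 20*y - 7)/(y^6 + 4*y^5 + 2*y^4 - 8*y^3 - 7*y^2 + 4*y + 4)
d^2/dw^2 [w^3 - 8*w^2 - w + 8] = 6*w - 16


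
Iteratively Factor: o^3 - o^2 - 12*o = (o + 3)*(o^2 - 4*o) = o*(o + 3)*(o - 4)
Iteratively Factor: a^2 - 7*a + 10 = (a - 2)*(a - 5)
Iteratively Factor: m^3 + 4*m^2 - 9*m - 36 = (m - 3)*(m^2 + 7*m + 12) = (m - 3)*(m + 3)*(m + 4)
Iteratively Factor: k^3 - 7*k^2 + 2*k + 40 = (k - 5)*(k^2 - 2*k - 8) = (k - 5)*(k - 4)*(k + 2)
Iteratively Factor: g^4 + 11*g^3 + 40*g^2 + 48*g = (g + 3)*(g^3 + 8*g^2 + 16*g) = g*(g + 3)*(g^2 + 8*g + 16) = g*(g + 3)*(g + 4)*(g + 4)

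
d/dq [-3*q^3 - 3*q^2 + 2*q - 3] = -9*q^2 - 6*q + 2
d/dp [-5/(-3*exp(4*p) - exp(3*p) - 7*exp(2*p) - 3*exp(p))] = 5*(-12*exp(3*p) - 3*exp(2*p) - 14*exp(p) - 3)*exp(-p)/(3*exp(3*p) + exp(2*p) + 7*exp(p) + 3)^2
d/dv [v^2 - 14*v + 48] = 2*v - 14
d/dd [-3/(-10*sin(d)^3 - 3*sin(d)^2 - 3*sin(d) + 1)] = 9*(-2*sin(d) + 5*cos(2*d) - 6)*cos(d)/(10*sin(d)^3 + 3*sin(d)^2 + 3*sin(d) - 1)^2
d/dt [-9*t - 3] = -9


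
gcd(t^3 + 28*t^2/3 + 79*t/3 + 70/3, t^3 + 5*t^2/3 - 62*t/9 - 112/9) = t^2 + 13*t/3 + 14/3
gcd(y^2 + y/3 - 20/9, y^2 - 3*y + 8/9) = 1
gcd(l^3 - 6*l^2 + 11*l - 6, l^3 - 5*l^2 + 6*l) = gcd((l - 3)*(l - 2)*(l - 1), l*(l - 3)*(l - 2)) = l^2 - 5*l + 6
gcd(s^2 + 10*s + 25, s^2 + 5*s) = s + 5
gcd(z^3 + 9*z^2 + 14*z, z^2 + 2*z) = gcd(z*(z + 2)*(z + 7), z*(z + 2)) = z^2 + 2*z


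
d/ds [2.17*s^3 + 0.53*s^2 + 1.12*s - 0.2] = 6.51*s^2 + 1.06*s + 1.12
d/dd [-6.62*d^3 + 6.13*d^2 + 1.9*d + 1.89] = -19.86*d^2 + 12.26*d + 1.9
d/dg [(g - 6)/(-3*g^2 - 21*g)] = (g^2 - 12*g - 42)/(3*g^2*(g^2 + 14*g + 49))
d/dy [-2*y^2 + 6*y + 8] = 6 - 4*y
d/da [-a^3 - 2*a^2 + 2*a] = -3*a^2 - 4*a + 2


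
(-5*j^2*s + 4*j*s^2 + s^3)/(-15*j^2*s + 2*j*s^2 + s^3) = (-j + s)/(-3*j + s)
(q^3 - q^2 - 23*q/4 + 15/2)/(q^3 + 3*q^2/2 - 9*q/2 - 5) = (q - 3/2)/(q + 1)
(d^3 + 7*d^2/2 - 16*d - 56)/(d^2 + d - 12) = (d^2 - d/2 - 14)/(d - 3)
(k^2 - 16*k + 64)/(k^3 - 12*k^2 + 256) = 1/(k + 4)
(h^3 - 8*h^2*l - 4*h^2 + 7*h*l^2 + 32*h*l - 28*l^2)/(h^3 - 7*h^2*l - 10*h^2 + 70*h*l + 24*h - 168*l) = (h - l)/(h - 6)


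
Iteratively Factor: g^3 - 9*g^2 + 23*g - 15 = (g - 5)*(g^2 - 4*g + 3) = (g - 5)*(g - 3)*(g - 1)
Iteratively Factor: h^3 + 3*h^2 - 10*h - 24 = (h + 2)*(h^2 + h - 12) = (h + 2)*(h + 4)*(h - 3)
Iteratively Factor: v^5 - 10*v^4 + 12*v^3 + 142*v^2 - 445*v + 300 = (v + 4)*(v^4 - 14*v^3 + 68*v^2 - 130*v + 75) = (v - 3)*(v + 4)*(v^3 - 11*v^2 + 35*v - 25) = (v - 3)*(v - 1)*(v + 4)*(v^2 - 10*v + 25) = (v - 5)*(v - 3)*(v - 1)*(v + 4)*(v - 5)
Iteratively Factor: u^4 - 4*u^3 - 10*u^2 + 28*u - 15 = (u + 3)*(u^3 - 7*u^2 + 11*u - 5) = (u - 5)*(u + 3)*(u^2 - 2*u + 1) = (u - 5)*(u - 1)*(u + 3)*(u - 1)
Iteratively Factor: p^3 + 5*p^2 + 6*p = (p + 3)*(p^2 + 2*p) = p*(p + 3)*(p + 2)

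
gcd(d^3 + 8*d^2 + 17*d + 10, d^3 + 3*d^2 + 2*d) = d^2 + 3*d + 2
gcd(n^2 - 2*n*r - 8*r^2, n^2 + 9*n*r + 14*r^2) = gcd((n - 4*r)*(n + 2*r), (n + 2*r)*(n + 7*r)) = n + 2*r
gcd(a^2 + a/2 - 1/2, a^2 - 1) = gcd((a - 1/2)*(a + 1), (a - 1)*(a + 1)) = a + 1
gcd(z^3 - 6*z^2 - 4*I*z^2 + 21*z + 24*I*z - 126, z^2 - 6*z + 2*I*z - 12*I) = z - 6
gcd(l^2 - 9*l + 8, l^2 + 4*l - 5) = l - 1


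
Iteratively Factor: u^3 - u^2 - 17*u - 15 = (u - 5)*(u^2 + 4*u + 3) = (u - 5)*(u + 1)*(u + 3)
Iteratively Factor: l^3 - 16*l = (l + 4)*(l^2 - 4*l) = l*(l + 4)*(l - 4)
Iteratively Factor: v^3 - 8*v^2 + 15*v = (v)*(v^2 - 8*v + 15) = v*(v - 5)*(v - 3)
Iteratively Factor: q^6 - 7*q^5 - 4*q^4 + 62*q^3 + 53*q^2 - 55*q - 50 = (q - 5)*(q^5 - 2*q^4 - 14*q^3 - 8*q^2 + 13*q + 10) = (q - 5)*(q + 1)*(q^4 - 3*q^3 - 11*q^2 + 3*q + 10) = (q - 5)*(q - 1)*(q + 1)*(q^3 - 2*q^2 - 13*q - 10) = (q - 5)^2*(q - 1)*(q + 1)*(q^2 + 3*q + 2) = (q - 5)^2*(q - 1)*(q + 1)^2*(q + 2)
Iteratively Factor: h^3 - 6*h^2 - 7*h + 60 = (h + 3)*(h^2 - 9*h + 20) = (h - 5)*(h + 3)*(h - 4)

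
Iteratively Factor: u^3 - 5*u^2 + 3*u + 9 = (u - 3)*(u^2 - 2*u - 3) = (u - 3)^2*(u + 1)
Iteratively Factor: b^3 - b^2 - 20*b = (b - 5)*(b^2 + 4*b) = (b - 5)*(b + 4)*(b)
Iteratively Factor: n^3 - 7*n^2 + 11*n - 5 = (n - 5)*(n^2 - 2*n + 1) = (n - 5)*(n - 1)*(n - 1)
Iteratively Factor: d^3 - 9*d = (d - 3)*(d^2 + 3*d) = d*(d - 3)*(d + 3)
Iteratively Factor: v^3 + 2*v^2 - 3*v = (v - 1)*(v^2 + 3*v) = v*(v - 1)*(v + 3)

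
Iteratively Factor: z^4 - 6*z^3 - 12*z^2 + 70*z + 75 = (z + 3)*(z^3 - 9*z^2 + 15*z + 25) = (z - 5)*(z + 3)*(z^2 - 4*z - 5) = (z - 5)*(z + 1)*(z + 3)*(z - 5)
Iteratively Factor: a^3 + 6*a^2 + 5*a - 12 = (a - 1)*(a^2 + 7*a + 12) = (a - 1)*(a + 3)*(a + 4)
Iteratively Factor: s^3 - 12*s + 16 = (s - 2)*(s^2 + 2*s - 8) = (s - 2)^2*(s + 4)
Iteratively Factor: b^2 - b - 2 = (b - 2)*(b + 1)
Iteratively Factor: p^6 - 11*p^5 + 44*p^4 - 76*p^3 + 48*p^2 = (p - 3)*(p^5 - 8*p^4 + 20*p^3 - 16*p^2) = (p - 3)*(p - 2)*(p^4 - 6*p^3 + 8*p^2) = p*(p - 3)*(p - 2)*(p^3 - 6*p^2 + 8*p) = p*(p - 4)*(p - 3)*(p - 2)*(p^2 - 2*p) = p^2*(p - 4)*(p - 3)*(p - 2)*(p - 2)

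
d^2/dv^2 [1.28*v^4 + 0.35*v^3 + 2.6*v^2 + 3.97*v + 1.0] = 15.36*v^2 + 2.1*v + 5.2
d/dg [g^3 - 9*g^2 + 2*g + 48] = 3*g^2 - 18*g + 2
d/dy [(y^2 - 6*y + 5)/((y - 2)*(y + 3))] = (7*y^2 - 22*y + 31)/(y^4 + 2*y^3 - 11*y^2 - 12*y + 36)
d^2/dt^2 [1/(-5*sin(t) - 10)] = (sin(t)^2 - 2*sin(t) - 2)/(5*(sin(t) + 2)^3)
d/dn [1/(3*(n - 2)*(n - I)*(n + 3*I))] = (-(n - 2)*(n - I) - (n - 2)*(n + 3*I) - (n - I)*(n + 3*I))/(3*(n - 2)^2*(n - I)^2*(n + 3*I)^2)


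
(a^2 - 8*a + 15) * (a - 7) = a^3 - 15*a^2 + 71*a - 105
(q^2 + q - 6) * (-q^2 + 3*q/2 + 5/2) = -q^4 + q^3/2 + 10*q^2 - 13*q/2 - 15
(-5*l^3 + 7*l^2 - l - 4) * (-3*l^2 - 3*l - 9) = 15*l^5 - 6*l^4 + 27*l^3 - 48*l^2 + 21*l + 36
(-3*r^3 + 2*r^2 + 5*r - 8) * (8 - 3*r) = 9*r^4 - 30*r^3 + r^2 + 64*r - 64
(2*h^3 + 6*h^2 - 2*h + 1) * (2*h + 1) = 4*h^4 + 14*h^3 + 2*h^2 + 1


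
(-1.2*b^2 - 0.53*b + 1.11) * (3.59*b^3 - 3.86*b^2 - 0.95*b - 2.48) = -4.308*b^5 + 2.7293*b^4 + 7.1707*b^3 - 0.8051*b^2 + 0.2599*b - 2.7528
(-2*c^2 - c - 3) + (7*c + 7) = -2*c^2 + 6*c + 4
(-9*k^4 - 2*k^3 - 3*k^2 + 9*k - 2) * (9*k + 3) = -81*k^5 - 45*k^4 - 33*k^3 + 72*k^2 + 9*k - 6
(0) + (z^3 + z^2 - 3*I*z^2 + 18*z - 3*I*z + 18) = z^3 + z^2 - 3*I*z^2 + 18*z - 3*I*z + 18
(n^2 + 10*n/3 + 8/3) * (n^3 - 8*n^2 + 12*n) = n^5 - 14*n^4/3 - 12*n^3 + 56*n^2/3 + 32*n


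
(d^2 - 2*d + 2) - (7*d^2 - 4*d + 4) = -6*d^2 + 2*d - 2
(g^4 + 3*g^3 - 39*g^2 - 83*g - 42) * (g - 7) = g^5 - 4*g^4 - 60*g^3 + 190*g^2 + 539*g + 294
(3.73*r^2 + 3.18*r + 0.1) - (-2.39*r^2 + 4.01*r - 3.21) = 6.12*r^2 - 0.83*r + 3.31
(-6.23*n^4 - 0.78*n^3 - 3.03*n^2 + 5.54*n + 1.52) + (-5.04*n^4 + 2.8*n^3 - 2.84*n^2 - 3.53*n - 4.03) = -11.27*n^4 + 2.02*n^3 - 5.87*n^2 + 2.01*n - 2.51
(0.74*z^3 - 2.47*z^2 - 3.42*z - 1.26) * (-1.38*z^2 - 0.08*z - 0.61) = -1.0212*z^5 + 3.3494*z^4 + 4.4658*z^3 + 3.5191*z^2 + 2.187*z + 0.7686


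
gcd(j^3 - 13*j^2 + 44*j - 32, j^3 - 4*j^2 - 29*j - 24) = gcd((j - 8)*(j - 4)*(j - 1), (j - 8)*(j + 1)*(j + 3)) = j - 8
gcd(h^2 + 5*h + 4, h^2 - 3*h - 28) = h + 4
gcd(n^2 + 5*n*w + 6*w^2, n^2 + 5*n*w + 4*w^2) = 1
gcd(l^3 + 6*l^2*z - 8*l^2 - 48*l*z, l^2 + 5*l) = l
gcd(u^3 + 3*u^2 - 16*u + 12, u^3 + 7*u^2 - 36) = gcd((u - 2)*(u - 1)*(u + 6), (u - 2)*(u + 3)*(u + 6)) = u^2 + 4*u - 12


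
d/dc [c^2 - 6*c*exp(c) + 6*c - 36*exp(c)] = -6*c*exp(c) + 2*c - 42*exp(c) + 6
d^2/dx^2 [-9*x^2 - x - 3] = -18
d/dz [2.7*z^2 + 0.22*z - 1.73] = 5.4*z + 0.22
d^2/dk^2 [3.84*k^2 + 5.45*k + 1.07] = 7.68000000000000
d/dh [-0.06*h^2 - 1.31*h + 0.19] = -0.12*h - 1.31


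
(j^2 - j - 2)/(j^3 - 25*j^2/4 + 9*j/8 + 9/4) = 8*(j^2 - j - 2)/(8*j^3 - 50*j^2 + 9*j + 18)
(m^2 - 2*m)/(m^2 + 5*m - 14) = m/(m + 7)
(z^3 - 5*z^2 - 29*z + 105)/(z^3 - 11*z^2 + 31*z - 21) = (z + 5)/(z - 1)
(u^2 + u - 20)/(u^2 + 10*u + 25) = (u - 4)/(u + 5)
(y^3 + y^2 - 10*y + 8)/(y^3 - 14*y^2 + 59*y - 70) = (y^2 + 3*y - 4)/(y^2 - 12*y + 35)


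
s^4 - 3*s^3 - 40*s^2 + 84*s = s*(s - 7)*(s - 2)*(s + 6)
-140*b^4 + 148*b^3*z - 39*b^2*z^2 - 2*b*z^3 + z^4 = (-5*b + z)*(-2*b + z)^2*(7*b + z)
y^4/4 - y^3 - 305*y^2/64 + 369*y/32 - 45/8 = (y/4 + 1)*(y - 6)*(y - 5/4)*(y - 3/4)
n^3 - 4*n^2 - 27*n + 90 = (n - 6)*(n - 3)*(n + 5)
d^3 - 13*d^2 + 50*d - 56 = (d - 7)*(d - 4)*(d - 2)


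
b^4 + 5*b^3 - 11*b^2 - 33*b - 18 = (b - 3)*(b + 1)^2*(b + 6)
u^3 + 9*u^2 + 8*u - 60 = (u - 2)*(u + 5)*(u + 6)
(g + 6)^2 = g^2 + 12*g + 36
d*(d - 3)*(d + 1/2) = d^3 - 5*d^2/2 - 3*d/2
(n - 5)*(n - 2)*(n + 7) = n^3 - 39*n + 70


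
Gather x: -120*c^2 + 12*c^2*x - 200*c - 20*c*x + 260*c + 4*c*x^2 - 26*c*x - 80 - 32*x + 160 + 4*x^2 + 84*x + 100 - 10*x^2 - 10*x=-120*c^2 + 60*c + x^2*(4*c - 6) + x*(12*c^2 - 46*c + 42) + 180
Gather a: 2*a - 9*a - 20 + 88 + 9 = 77 - 7*a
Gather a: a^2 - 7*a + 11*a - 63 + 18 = a^2 + 4*a - 45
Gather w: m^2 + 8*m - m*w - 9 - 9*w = m^2 + 8*m + w*(-m - 9) - 9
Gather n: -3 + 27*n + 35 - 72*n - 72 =-45*n - 40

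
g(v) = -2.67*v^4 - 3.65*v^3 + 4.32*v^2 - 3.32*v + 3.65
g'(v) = -10.68*v^3 - 10.95*v^2 + 8.64*v - 3.32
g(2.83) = -225.14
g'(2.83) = -308.63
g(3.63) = -589.66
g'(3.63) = -627.09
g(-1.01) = 12.39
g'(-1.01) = -12.21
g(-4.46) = -628.25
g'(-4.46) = 687.83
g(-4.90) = -986.14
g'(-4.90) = 947.93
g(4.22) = -1054.49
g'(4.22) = -964.48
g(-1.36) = 16.20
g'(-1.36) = -8.46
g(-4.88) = -967.31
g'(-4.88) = 934.92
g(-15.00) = -121824.55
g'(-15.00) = 33448.33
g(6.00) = -4109.47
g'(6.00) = -2652.56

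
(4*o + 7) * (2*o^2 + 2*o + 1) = 8*o^3 + 22*o^2 + 18*o + 7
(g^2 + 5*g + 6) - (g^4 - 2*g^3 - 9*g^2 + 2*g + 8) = -g^4 + 2*g^3 + 10*g^2 + 3*g - 2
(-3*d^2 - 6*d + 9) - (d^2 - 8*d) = -4*d^2 + 2*d + 9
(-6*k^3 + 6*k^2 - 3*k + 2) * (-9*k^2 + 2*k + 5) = 54*k^5 - 66*k^4 + 9*k^3 + 6*k^2 - 11*k + 10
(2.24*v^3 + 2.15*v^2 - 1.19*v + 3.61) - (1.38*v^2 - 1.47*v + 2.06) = 2.24*v^3 + 0.77*v^2 + 0.28*v + 1.55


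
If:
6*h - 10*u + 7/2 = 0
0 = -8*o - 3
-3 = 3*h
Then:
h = -1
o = -3/8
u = -1/4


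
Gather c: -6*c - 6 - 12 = -6*c - 18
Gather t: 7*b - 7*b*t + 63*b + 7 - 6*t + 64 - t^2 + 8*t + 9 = 70*b - t^2 + t*(2 - 7*b) + 80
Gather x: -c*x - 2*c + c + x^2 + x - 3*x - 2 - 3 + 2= -c + x^2 + x*(-c - 2) - 3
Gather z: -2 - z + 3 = 1 - z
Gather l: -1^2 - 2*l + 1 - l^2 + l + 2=-l^2 - l + 2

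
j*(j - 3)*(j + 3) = j^3 - 9*j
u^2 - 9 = (u - 3)*(u + 3)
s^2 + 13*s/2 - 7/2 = (s - 1/2)*(s + 7)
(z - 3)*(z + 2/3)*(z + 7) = z^3 + 14*z^2/3 - 55*z/3 - 14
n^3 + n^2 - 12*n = n*(n - 3)*(n + 4)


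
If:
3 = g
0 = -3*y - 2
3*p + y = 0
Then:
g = 3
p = 2/9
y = -2/3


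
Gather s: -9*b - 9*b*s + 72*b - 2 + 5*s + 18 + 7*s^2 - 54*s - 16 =63*b + 7*s^2 + s*(-9*b - 49)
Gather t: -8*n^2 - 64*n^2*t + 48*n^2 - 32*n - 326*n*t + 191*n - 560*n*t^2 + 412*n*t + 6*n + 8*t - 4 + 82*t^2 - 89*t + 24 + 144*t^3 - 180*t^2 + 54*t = 40*n^2 + 165*n + 144*t^3 + t^2*(-560*n - 98) + t*(-64*n^2 + 86*n - 27) + 20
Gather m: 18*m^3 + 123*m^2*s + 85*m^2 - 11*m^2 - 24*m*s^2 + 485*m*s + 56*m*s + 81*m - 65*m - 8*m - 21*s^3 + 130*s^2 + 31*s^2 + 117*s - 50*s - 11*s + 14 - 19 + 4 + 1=18*m^3 + m^2*(123*s + 74) + m*(-24*s^2 + 541*s + 8) - 21*s^3 + 161*s^2 + 56*s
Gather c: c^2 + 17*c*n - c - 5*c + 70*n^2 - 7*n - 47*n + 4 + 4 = c^2 + c*(17*n - 6) + 70*n^2 - 54*n + 8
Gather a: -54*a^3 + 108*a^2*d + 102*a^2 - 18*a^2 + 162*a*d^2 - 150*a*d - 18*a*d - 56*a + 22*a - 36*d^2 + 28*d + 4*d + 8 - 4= -54*a^3 + a^2*(108*d + 84) + a*(162*d^2 - 168*d - 34) - 36*d^2 + 32*d + 4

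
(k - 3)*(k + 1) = k^2 - 2*k - 3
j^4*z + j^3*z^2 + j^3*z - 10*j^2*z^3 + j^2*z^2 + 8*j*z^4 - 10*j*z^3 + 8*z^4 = (j - 2*z)*(j - z)*(j + 4*z)*(j*z + z)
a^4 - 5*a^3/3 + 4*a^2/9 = a^2*(a - 4/3)*(a - 1/3)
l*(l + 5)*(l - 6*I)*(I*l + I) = I*l^4 + 6*l^3 + 6*I*l^3 + 36*l^2 + 5*I*l^2 + 30*l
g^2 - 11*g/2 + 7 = (g - 7/2)*(g - 2)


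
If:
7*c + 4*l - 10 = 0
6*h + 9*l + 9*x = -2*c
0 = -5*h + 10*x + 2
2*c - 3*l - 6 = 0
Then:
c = 54/29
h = 474/1015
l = -22/29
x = 34/1015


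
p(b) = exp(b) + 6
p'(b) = exp(b)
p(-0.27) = 6.76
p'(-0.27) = 0.76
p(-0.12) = 6.89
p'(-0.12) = 0.89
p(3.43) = 36.88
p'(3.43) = 30.88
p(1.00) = 8.72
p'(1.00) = 2.72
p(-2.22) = 6.11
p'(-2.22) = 0.11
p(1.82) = 12.17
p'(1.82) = 6.17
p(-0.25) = 6.78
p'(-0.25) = 0.78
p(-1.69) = 6.18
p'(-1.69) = 0.18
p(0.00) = 7.00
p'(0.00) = 1.00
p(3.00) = 26.09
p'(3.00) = 20.09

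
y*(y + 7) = y^2 + 7*y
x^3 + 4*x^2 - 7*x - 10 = (x - 2)*(x + 1)*(x + 5)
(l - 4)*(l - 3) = l^2 - 7*l + 12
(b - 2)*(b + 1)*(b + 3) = b^3 + 2*b^2 - 5*b - 6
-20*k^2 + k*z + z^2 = (-4*k + z)*(5*k + z)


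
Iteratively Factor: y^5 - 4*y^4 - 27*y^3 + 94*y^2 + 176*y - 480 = (y - 2)*(y^4 - 2*y^3 - 31*y^2 + 32*y + 240) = (y - 2)*(y + 4)*(y^3 - 6*y^2 - 7*y + 60) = (y - 5)*(y - 2)*(y + 4)*(y^2 - y - 12) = (y - 5)*(y - 4)*(y - 2)*(y + 4)*(y + 3)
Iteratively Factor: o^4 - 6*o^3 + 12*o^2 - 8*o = (o)*(o^3 - 6*o^2 + 12*o - 8) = o*(o - 2)*(o^2 - 4*o + 4) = o*(o - 2)^2*(o - 2)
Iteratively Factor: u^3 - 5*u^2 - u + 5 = (u - 5)*(u^2 - 1) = (u - 5)*(u - 1)*(u + 1)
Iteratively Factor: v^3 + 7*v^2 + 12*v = (v + 4)*(v^2 + 3*v) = v*(v + 4)*(v + 3)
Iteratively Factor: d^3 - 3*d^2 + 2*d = (d - 1)*(d^2 - 2*d) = d*(d - 1)*(d - 2)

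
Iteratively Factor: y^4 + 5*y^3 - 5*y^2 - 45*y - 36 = (y - 3)*(y^3 + 8*y^2 + 19*y + 12) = (y - 3)*(y + 4)*(y^2 + 4*y + 3) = (y - 3)*(y + 1)*(y + 4)*(y + 3)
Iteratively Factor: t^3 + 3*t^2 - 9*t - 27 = (t + 3)*(t^2 - 9) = (t - 3)*(t + 3)*(t + 3)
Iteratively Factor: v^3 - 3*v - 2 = (v + 1)*(v^2 - v - 2) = (v + 1)^2*(v - 2)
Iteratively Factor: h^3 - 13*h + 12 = (h - 1)*(h^2 + h - 12) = (h - 3)*(h - 1)*(h + 4)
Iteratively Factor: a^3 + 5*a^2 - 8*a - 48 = (a - 3)*(a^2 + 8*a + 16) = (a - 3)*(a + 4)*(a + 4)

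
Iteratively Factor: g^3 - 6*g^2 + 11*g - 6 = (g - 2)*(g^2 - 4*g + 3) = (g - 3)*(g - 2)*(g - 1)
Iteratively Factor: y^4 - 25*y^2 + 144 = (y - 4)*(y^3 + 4*y^2 - 9*y - 36) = (y - 4)*(y + 3)*(y^2 + y - 12) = (y - 4)*(y + 3)*(y + 4)*(y - 3)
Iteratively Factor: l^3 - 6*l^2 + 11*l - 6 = (l - 3)*(l^2 - 3*l + 2) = (l - 3)*(l - 2)*(l - 1)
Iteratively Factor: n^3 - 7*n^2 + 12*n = (n - 3)*(n^2 - 4*n) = (n - 4)*(n - 3)*(n)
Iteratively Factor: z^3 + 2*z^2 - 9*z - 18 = (z + 3)*(z^2 - z - 6) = (z + 2)*(z + 3)*(z - 3)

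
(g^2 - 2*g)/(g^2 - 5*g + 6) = g/(g - 3)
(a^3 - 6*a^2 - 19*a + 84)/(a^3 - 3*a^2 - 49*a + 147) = (a + 4)/(a + 7)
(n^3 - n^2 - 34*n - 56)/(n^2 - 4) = (n^2 - 3*n - 28)/(n - 2)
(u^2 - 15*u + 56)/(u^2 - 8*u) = (u - 7)/u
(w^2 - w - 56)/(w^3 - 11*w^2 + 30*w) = (w^2 - w - 56)/(w*(w^2 - 11*w + 30))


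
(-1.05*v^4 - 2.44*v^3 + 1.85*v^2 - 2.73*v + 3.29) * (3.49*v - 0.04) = -3.6645*v^5 - 8.4736*v^4 + 6.5541*v^3 - 9.6017*v^2 + 11.5913*v - 0.1316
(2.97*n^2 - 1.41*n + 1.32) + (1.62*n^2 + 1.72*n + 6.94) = 4.59*n^2 + 0.31*n + 8.26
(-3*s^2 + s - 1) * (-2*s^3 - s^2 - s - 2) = 6*s^5 + s^4 + 4*s^3 + 6*s^2 - s + 2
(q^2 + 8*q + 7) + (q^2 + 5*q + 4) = 2*q^2 + 13*q + 11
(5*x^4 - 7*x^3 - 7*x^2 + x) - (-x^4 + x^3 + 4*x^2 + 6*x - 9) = 6*x^4 - 8*x^3 - 11*x^2 - 5*x + 9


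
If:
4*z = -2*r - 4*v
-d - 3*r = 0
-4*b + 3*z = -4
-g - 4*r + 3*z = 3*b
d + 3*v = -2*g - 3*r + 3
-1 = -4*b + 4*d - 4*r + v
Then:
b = 413/53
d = 378/53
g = 705/53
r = -126/53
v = -417/53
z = 480/53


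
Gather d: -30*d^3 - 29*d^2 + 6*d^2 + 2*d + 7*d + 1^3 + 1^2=-30*d^3 - 23*d^2 + 9*d + 2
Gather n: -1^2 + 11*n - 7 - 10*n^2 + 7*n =-10*n^2 + 18*n - 8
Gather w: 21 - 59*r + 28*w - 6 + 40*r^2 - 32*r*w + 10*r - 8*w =40*r^2 - 49*r + w*(20 - 32*r) + 15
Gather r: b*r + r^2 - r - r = r^2 + r*(b - 2)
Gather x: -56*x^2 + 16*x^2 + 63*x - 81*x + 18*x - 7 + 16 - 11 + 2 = -40*x^2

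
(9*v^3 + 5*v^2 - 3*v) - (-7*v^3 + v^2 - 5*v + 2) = 16*v^3 + 4*v^2 + 2*v - 2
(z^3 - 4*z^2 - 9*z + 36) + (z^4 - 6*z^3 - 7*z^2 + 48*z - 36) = z^4 - 5*z^3 - 11*z^2 + 39*z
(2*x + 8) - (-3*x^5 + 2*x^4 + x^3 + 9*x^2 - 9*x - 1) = 3*x^5 - 2*x^4 - x^3 - 9*x^2 + 11*x + 9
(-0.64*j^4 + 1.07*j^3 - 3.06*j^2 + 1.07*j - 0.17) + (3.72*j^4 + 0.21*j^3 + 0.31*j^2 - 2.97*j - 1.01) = 3.08*j^4 + 1.28*j^3 - 2.75*j^2 - 1.9*j - 1.18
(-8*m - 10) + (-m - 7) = -9*m - 17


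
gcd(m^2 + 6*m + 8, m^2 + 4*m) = m + 4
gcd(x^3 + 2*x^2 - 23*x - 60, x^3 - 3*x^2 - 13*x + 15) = x^2 - 2*x - 15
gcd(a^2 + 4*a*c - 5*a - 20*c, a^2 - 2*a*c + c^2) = 1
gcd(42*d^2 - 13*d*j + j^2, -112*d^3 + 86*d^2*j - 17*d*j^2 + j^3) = 7*d - j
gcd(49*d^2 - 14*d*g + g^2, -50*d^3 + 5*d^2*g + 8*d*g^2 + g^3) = 1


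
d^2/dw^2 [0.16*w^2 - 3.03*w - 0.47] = 0.320000000000000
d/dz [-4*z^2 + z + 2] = 1 - 8*z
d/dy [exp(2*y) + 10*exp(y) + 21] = 2*(exp(y) + 5)*exp(y)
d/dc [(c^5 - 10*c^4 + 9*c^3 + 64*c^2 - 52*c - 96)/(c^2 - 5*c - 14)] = (3*c^4 - 52*c^3 + 285*c^2 - 462*c + 62)/(c^2 - 14*c + 49)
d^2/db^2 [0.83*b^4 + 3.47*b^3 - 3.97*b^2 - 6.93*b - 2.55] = 9.96*b^2 + 20.82*b - 7.94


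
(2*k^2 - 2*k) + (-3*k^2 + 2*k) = -k^2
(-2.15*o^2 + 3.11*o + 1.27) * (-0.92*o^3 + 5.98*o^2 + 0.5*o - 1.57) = 1.978*o^5 - 15.7182*o^4 + 16.3544*o^3 + 12.5251*o^2 - 4.2477*o - 1.9939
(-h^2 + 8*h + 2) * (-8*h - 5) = 8*h^3 - 59*h^2 - 56*h - 10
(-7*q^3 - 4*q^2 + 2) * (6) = -42*q^3 - 24*q^2 + 12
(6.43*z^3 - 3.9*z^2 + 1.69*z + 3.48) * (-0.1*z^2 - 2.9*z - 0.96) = -0.643*z^5 - 18.257*z^4 + 4.9682*z^3 - 1.505*z^2 - 11.7144*z - 3.3408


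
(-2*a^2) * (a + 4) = -2*a^3 - 8*a^2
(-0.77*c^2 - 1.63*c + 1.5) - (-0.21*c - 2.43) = -0.77*c^2 - 1.42*c + 3.93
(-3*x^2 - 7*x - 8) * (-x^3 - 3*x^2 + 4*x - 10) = 3*x^5 + 16*x^4 + 17*x^3 + 26*x^2 + 38*x + 80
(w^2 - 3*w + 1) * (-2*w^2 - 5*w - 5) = -2*w^4 + w^3 + 8*w^2 + 10*w - 5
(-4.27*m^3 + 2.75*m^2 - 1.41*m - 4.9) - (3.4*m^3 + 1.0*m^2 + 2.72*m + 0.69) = -7.67*m^3 + 1.75*m^2 - 4.13*m - 5.59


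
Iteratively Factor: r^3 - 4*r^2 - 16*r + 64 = (r - 4)*(r^2 - 16) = (r - 4)*(r + 4)*(r - 4)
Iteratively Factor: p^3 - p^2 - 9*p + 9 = (p + 3)*(p^2 - 4*p + 3) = (p - 3)*(p + 3)*(p - 1)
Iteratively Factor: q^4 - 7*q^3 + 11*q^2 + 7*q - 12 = (q - 3)*(q^3 - 4*q^2 - q + 4) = (q - 3)*(q - 1)*(q^2 - 3*q - 4) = (q - 4)*(q - 3)*(q - 1)*(q + 1)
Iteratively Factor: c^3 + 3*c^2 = (c + 3)*(c^2) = c*(c + 3)*(c)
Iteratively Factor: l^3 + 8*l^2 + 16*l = (l + 4)*(l^2 + 4*l) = l*(l + 4)*(l + 4)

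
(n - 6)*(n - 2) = n^2 - 8*n + 12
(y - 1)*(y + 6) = y^2 + 5*y - 6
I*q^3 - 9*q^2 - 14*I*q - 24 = (q + 4*I)*(q + 6*I)*(I*q + 1)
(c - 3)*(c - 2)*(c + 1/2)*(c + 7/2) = c^4 - c^3 - 49*c^2/4 + 61*c/4 + 21/2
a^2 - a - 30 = (a - 6)*(a + 5)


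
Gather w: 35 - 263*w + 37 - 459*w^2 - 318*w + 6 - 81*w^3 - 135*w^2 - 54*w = -81*w^3 - 594*w^2 - 635*w + 78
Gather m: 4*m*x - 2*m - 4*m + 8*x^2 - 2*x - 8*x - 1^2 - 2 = m*(4*x - 6) + 8*x^2 - 10*x - 3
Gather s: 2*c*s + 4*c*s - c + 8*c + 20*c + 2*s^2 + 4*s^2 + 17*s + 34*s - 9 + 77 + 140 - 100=27*c + 6*s^2 + s*(6*c + 51) + 108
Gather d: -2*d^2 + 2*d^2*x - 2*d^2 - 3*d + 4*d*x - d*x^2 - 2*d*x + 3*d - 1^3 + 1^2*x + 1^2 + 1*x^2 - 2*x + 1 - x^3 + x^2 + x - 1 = d^2*(2*x - 4) + d*(-x^2 + 2*x) - x^3 + 2*x^2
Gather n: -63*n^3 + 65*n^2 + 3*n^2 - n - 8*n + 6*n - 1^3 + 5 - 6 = -63*n^3 + 68*n^2 - 3*n - 2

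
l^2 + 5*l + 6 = (l + 2)*(l + 3)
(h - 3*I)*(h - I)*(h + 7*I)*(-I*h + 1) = -I*h^4 + 4*h^3 - 22*I*h^2 + 4*h - 21*I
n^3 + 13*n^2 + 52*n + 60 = (n + 2)*(n + 5)*(n + 6)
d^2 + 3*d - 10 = (d - 2)*(d + 5)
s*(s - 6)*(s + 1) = s^3 - 5*s^2 - 6*s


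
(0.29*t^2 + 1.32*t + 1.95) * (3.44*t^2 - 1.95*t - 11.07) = 0.9976*t^4 + 3.9753*t^3 + 0.923700000000001*t^2 - 18.4149*t - 21.5865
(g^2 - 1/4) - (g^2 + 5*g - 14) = 55/4 - 5*g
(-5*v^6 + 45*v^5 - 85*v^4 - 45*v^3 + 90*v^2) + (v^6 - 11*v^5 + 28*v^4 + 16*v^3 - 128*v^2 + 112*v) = -4*v^6 + 34*v^5 - 57*v^4 - 29*v^3 - 38*v^2 + 112*v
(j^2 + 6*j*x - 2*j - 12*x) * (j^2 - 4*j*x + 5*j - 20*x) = j^4 + 2*j^3*x + 3*j^3 - 24*j^2*x^2 + 6*j^2*x - 10*j^2 - 72*j*x^2 - 20*j*x + 240*x^2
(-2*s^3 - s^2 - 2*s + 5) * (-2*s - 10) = 4*s^4 + 22*s^3 + 14*s^2 + 10*s - 50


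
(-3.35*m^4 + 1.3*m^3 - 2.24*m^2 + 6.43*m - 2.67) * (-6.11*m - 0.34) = 20.4685*m^5 - 6.804*m^4 + 13.2444*m^3 - 38.5257*m^2 + 14.1275*m + 0.9078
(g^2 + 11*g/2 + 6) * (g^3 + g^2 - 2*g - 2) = g^5 + 13*g^4/2 + 19*g^3/2 - 7*g^2 - 23*g - 12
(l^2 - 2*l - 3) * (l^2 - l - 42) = l^4 - 3*l^3 - 43*l^2 + 87*l + 126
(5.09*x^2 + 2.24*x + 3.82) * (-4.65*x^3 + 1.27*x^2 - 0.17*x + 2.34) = -23.6685*x^5 - 3.9517*x^4 - 15.7835*x^3 + 16.3812*x^2 + 4.5922*x + 8.9388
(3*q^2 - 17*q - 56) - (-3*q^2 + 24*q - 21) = 6*q^2 - 41*q - 35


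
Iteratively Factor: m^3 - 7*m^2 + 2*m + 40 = (m - 5)*(m^2 - 2*m - 8) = (m - 5)*(m + 2)*(m - 4)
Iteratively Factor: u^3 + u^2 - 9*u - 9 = (u + 3)*(u^2 - 2*u - 3) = (u + 1)*(u + 3)*(u - 3)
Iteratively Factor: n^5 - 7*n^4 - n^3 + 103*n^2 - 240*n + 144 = (n + 4)*(n^4 - 11*n^3 + 43*n^2 - 69*n + 36) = (n - 1)*(n + 4)*(n^3 - 10*n^2 + 33*n - 36) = (n - 4)*(n - 1)*(n + 4)*(n^2 - 6*n + 9) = (n - 4)*(n - 3)*(n - 1)*(n + 4)*(n - 3)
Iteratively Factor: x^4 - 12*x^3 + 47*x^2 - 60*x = (x - 5)*(x^3 - 7*x^2 + 12*x) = (x - 5)*(x - 4)*(x^2 - 3*x) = (x - 5)*(x - 4)*(x - 3)*(x)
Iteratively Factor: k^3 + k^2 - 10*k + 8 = (k + 4)*(k^2 - 3*k + 2) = (k - 1)*(k + 4)*(k - 2)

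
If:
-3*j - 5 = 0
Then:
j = -5/3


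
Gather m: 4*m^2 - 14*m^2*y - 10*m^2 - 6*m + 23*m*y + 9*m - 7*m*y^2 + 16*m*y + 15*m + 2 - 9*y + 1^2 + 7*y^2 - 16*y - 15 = m^2*(-14*y - 6) + m*(-7*y^2 + 39*y + 18) + 7*y^2 - 25*y - 12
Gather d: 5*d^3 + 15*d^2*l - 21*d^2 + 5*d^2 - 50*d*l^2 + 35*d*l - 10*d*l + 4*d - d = 5*d^3 + d^2*(15*l - 16) + d*(-50*l^2 + 25*l + 3)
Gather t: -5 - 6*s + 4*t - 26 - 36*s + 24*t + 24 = -42*s + 28*t - 7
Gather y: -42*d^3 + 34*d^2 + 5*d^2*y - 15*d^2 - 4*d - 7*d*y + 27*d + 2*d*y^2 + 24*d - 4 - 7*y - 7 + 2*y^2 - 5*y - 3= -42*d^3 + 19*d^2 + 47*d + y^2*(2*d + 2) + y*(5*d^2 - 7*d - 12) - 14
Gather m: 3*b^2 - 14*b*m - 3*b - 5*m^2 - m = 3*b^2 - 3*b - 5*m^2 + m*(-14*b - 1)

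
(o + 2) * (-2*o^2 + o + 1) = -2*o^3 - 3*o^2 + 3*o + 2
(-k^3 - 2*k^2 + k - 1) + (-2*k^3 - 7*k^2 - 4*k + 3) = -3*k^3 - 9*k^2 - 3*k + 2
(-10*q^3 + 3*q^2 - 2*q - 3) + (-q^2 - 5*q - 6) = -10*q^3 + 2*q^2 - 7*q - 9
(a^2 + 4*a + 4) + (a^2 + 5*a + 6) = 2*a^2 + 9*a + 10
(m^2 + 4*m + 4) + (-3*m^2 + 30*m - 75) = -2*m^2 + 34*m - 71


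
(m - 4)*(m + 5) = m^2 + m - 20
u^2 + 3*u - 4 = (u - 1)*(u + 4)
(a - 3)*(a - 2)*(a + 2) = a^3 - 3*a^2 - 4*a + 12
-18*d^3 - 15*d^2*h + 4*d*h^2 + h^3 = (-3*d + h)*(d + h)*(6*d + h)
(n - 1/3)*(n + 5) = n^2 + 14*n/3 - 5/3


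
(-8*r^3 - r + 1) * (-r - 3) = 8*r^4 + 24*r^3 + r^2 + 2*r - 3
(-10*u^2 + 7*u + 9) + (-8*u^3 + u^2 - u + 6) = -8*u^3 - 9*u^2 + 6*u + 15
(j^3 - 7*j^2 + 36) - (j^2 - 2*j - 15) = j^3 - 8*j^2 + 2*j + 51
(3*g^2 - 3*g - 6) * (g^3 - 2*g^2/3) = 3*g^5 - 5*g^4 - 4*g^3 + 4*g^2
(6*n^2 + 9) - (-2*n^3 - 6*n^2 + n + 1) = 2*n^3 + 12*n^2 - n + 8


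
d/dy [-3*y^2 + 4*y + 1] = 4 - 6*y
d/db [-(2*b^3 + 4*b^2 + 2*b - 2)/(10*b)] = -2*b/5 - 2/5 - 1/(5*b^2)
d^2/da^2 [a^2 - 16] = 2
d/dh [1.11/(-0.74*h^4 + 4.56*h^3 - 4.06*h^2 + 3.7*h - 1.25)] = (3.2856*h^3 - 15.1848*h^2 + 9.0132*h - 4.107)/(0.74*h^4 - 4.56*h^3 + 4.06*h^2 - 3.7*h + 1.25)^2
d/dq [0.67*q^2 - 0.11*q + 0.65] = 1.34*q - 0.11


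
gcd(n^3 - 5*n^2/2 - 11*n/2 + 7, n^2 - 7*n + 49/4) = n - 7/2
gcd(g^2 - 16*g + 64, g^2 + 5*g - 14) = 1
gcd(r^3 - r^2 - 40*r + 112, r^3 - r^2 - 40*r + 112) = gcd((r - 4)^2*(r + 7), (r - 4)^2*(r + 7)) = r^3 - r^2 - 40*r + 112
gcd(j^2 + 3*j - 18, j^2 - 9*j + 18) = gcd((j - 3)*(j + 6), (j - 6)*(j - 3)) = j - 3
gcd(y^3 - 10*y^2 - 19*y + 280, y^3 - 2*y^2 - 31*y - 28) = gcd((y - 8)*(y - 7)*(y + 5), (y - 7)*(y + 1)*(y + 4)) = y - 7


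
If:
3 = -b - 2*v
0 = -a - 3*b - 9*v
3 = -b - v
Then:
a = 9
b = -3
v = 0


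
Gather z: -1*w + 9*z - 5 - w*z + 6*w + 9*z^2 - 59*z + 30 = 5*w + 9*z^2 + z*(-w - 50) + 25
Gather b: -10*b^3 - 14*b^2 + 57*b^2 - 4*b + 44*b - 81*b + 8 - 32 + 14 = -10*b^3 + 43*b^2 - 41*b - 10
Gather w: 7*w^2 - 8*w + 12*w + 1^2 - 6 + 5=7*w^2 + 4*w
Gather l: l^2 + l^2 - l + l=2*l^2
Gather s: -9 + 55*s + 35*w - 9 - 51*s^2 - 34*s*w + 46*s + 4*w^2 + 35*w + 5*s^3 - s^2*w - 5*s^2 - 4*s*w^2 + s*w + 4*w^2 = 5*s^3 + s^2*(-w - 56) + s*(-4*w^2 - 33*w + 101) + 8*w^2 + 70*w - 18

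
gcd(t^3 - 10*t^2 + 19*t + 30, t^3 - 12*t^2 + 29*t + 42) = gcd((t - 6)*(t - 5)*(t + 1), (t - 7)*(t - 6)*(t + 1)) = t^2 - 5*t - 6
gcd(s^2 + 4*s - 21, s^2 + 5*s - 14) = s + 7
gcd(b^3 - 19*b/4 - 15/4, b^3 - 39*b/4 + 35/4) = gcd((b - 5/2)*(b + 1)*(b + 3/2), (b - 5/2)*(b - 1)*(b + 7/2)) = b - 5/2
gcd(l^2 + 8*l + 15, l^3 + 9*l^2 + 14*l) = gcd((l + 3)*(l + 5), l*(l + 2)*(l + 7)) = 1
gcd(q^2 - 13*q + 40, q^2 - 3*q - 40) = q - 8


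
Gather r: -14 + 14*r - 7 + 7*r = 21*r - 21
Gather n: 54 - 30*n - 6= 48 - 30*n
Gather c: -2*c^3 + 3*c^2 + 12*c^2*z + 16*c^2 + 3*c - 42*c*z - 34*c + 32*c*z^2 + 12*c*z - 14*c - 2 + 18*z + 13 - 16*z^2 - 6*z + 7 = -2*c^3 + c^2*(12*z + 19) + c*(32*z^2 - 30*z - 45) - 16*z^2 + 12*z + 18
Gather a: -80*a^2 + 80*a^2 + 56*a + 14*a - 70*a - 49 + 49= 0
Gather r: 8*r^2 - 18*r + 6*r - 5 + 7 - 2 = 8*r^2 - 12*r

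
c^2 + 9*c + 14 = (c + 2)*(c + 7)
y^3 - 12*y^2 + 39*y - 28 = (y - 7)*(y - 4)*(y - 1)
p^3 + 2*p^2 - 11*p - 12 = (p - 3)*(p + 1)*(p + 4)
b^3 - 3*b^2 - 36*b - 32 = (b - 8)*(b + 1)*(b + 4)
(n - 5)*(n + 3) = n^2 - 2*n - 15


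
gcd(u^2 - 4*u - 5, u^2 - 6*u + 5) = u - 5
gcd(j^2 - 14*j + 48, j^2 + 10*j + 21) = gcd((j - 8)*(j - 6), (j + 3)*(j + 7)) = 1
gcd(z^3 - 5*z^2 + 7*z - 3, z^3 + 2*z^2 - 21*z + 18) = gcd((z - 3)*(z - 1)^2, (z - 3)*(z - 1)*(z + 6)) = z^2 - 4*z + 3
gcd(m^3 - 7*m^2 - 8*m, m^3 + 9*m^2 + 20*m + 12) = m + 1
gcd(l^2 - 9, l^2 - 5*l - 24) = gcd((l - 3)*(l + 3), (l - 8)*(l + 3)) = l + 3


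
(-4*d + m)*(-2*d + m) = 8*d^2 - 6*d*m + m^2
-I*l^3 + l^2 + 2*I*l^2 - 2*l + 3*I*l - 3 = (l - 3)*(l + I)*(-I*l - I)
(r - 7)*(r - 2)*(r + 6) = r^3 - 3*r^2 - 40*r + 84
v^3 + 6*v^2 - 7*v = v*(v - 1)*(v + 7)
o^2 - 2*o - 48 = (o - 8)*(o + 6)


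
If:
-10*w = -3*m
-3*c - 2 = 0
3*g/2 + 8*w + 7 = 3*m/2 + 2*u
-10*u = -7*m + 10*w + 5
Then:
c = -2/3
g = -2*w/9 - 16/3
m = 10*w/3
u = 4*w/3 - 1/2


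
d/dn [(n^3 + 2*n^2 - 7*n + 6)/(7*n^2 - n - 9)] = (7*n^4 - 2*n^3 + 20*n^2 - 120*n + 69)/(49*n^4 - 14*n^3 - 125*n^2 + 18*n + 81)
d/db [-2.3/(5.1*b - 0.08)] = 11.73/(5.1*b - 0.08)^2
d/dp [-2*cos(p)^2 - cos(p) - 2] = (4*cos(p) + 1)*sin(p)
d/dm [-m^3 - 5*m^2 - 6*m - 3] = -3*m^2 - 10*m - 6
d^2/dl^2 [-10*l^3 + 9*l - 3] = -60*l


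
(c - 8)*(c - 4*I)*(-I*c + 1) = -I*c^3 - 3*c^2 + 8*I*c^2 + 24*c - 4*I*c + 32*I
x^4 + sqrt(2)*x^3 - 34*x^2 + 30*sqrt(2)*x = x*(x - 3*sqrt(2))*(x - sqrt(2))*(x + 5*sqrt(2))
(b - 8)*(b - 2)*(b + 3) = b^3 - 7*b^2 - 14*b + 48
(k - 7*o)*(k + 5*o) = k^2 - 2*k*o - 35*o^2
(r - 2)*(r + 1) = r^2 - r - 2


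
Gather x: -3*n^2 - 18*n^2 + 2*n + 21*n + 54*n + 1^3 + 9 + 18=-21*n^2 + 77*n + 28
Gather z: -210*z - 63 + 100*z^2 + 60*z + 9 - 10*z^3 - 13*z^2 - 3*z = -10*z^3 + 87*z^2 - 153*z - 54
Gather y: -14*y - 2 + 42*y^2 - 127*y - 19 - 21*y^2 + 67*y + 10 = 21*y^2 - 74*y - 11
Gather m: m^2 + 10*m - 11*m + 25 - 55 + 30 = m^2 - m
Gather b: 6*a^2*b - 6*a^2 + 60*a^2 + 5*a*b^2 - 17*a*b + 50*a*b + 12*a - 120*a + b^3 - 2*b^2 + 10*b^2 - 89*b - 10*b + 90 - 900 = 54*a^2 - 108*a + b^3 + b^2*(5*a + 8) + b*(6*a^2 + 33*a - 99) - 810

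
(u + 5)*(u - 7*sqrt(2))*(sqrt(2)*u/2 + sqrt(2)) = sqrt(2)*u^3/2 - 7*u^2 + 7*sqrt(2)*u^2/2 - 49*u + 5*sqrt(2)*u - 70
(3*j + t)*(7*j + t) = 21*j^2 + 10*j*t + t^2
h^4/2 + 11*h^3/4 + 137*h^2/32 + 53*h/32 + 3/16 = (h/2 + 1)*(h + 1/4)^2*(h + 3)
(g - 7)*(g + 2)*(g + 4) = g^3 - g^2 - 34*g - 56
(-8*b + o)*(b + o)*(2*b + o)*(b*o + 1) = -16*b^4*o - 22*b^3*o^2 - 16*b^3 - 5*b^2*o^3 - 22*b^2*o + b*o^4 - 5*b*o^2 + o^3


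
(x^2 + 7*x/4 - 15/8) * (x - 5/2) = x^3 - 3*x^2/4 - 25*x/4 + 75/16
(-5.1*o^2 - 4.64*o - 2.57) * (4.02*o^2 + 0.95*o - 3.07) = -20.502*o^4 - 23.4978*o^3 + 0.9176*o^2 + 11.8033*o + 7.8899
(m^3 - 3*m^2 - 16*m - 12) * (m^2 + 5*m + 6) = m^5 + 2*m^4 - 25*m^3 - 110*m^2 - 156*m - 72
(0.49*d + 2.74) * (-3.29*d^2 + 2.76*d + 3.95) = -1.6121*d^3 - 7.6622*d^2 + 9.4979*d + 10.823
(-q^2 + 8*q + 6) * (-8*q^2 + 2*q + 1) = 8*q^4 - 66*q^3 - 33*q^2 + 20*q + 6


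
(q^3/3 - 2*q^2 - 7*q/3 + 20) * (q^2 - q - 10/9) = q^5/3 - 7*q^4/3 - 19*q^3/27 + 221*q^2/9 - 470*q/27 - 200/9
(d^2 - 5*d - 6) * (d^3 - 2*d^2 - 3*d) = d^5 - 7*d^4 + d^3 + 27*d^2 + 18*d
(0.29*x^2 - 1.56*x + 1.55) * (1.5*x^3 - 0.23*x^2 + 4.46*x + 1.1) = 0.435*x^5 - 2.4067*x^4 + 3.9772*x^3 - 6.9951*x^2 + 5.197*x + 1.705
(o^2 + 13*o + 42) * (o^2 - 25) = o^4 + 13*o^3 + 17*o^2 - 325*o - 1050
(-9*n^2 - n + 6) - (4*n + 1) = -9*n^2 - 5*n + 5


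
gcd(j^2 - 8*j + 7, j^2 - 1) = j - 1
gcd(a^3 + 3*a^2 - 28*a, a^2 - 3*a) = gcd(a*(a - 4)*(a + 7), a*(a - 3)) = a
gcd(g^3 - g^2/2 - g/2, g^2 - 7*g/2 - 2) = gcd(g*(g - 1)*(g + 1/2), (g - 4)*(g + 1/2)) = g + 1/2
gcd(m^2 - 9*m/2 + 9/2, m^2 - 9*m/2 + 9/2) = m^2 - 9*m/2 + 9/2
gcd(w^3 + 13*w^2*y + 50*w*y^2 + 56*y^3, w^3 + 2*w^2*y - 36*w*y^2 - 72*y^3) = w + 2*y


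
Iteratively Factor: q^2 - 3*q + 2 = (q - 1)*(q - 2)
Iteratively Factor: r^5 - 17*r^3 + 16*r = (r + 1)*(r^4 - r^3 - 16*r^2 + 16*r) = (r - 4)*(r + 1)*(r^3 + 3*r^2 - 4*r) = r*(r - 4)*(r + 1)*(r^2 + 3*r - 4) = r*(r - 4)*(r - 1)*(r + 1)*(r + 4)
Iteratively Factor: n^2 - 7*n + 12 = (n - 3)*(n - 4)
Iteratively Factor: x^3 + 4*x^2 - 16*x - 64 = (x - 4)*(x^2 + 8*x + 16) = (x - 4)*(x + 4)*(x + 4)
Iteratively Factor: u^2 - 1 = (u - 1)*(u + 1)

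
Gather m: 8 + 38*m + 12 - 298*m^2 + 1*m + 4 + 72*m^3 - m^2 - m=72*m^3 - 299*m^2 + 38*m + 24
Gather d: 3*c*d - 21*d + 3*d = d*(3*c - 18)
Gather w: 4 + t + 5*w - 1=t + 5*w + 3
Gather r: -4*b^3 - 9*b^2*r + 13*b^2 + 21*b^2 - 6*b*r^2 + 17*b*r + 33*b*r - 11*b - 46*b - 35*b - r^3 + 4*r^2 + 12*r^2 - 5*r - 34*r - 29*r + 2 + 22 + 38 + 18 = -4*b^3 + 34*b^2 - 92*b - r^3 + r^2*(16 - 6*b) + r*(-9*b^2 + 50*b - 68) + 80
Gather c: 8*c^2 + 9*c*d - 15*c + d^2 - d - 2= 8*c^2 + c*(9*d - 15) + d^2 - d - 2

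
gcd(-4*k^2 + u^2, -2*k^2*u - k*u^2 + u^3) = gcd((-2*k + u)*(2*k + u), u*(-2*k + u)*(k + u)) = -2*k + u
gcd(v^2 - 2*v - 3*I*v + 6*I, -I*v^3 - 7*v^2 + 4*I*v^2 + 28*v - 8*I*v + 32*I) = 1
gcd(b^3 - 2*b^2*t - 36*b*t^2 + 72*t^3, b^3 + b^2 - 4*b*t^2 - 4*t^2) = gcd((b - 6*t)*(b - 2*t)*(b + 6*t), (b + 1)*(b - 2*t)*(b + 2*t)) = -b + 2*t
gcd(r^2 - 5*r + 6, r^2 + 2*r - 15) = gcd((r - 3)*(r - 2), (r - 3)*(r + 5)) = r - 3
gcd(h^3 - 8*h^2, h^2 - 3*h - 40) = h - 8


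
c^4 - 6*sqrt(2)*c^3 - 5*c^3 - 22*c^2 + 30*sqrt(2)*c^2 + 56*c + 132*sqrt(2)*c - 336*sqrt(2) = (c - 7)*(c - 2)*(c + 4)*(c - 6*sqrt(2))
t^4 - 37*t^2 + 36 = (t - 6)*(t - 1)*(t + 1)*(t + 6)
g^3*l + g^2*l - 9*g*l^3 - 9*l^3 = (g - 3*l)*(g + 3*l)*(g*l + l)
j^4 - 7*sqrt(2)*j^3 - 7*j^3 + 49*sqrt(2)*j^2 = j^2*(j - 7)*(j - 7*sqrt(2))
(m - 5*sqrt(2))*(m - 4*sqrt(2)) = m^2 - 9*sqrt(2)*m + 40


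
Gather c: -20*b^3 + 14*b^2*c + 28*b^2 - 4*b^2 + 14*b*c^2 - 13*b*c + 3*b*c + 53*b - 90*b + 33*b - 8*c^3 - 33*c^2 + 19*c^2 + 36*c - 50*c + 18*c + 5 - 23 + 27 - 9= -20*b^3 + 24*b^2 - 4*b - 8*c^3 + c^2*(14*b - 14) + c*(14*b^2 - 10*b + 4)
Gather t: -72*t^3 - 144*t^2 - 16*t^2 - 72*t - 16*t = -72*t^3 - 160*t^2 - 88*t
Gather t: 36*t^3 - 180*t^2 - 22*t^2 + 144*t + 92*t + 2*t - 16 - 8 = 36*t^3 - 202*t^2 + 238*t - 24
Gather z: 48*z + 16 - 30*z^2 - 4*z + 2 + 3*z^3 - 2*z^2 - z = 3*z^3 - 32*z^2 + 43*z + 18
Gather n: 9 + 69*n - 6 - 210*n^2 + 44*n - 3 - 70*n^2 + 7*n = -280*n^2 + 120*n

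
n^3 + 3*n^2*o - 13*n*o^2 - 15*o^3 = (n - 3*o)*(n + o)*(n + 5*o)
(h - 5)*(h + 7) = h^2 + 2*h - 35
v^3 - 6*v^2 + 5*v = v*(v - 5)*(v - 1)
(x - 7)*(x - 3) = x^2 - 10*x + 21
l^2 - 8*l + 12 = (l - 6)*(l - 2)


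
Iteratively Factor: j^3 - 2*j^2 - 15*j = (j + 3)*(j^2 - 5*j) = j*(j + 3)*(j - 5)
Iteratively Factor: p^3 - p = (p + 1)*(p^2 - p) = (p - 1)*(p + 1)*(p)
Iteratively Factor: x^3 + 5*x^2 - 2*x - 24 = (x + 4)*(x^2 + x - 6) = (x - 2)*(x + 4)*(x + 3)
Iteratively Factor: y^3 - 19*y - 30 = (y + 2)*(y^2 - 2*y - 15) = (y + 2)*(y + 3)*(y - 5)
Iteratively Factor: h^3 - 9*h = (h - 3)*(h^2 + 3*h) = (h - 3)*(h + 3)*(h)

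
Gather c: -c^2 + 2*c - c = -c^2 + c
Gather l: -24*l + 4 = 4 - 24*l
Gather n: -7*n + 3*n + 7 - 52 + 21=-4*n - 24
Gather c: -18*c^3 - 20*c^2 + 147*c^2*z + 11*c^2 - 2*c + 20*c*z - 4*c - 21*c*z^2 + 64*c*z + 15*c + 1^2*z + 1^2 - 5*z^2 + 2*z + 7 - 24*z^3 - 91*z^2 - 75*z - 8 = -18*c^3 + c^2*(147*z - 9) + c*(-21*z^2 + 84*z + 9) - 24*z^3 - 96*z^2 - 72*z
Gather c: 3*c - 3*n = 3*c - 3*n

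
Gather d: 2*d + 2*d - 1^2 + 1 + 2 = 4*d + 2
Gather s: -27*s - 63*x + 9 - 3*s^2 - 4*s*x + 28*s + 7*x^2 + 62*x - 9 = -3*s^2 + s*(1 - 4*x) + 7*x^2 - x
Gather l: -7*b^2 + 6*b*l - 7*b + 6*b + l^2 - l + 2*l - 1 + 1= -7*b^2 - b + l^2 + l*(6*b + 1)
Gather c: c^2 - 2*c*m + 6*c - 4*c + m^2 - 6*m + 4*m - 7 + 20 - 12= c^2 + c*(2 - 2*m) + m^2 - 2*m + 1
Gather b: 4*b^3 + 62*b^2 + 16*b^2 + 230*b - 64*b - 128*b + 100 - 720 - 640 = 4*b^3 + 78*b^2 + 38*b - 1260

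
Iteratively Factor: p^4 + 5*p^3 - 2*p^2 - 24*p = (p - 2)*(p^3 + 7*p^2 + 12*p) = (p - 2)*(p + 4)*(p^2 + 3*p) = p*(p - 2)*(p + 4)*(p + 3)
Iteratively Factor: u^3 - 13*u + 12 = (u - 1)*(u^2 + u - 12) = (u - 3)*(u - 1)*(u + 4)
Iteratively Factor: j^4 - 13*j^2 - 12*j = (j - 4)*(j^3 + 4*j^2 + 3*j) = j*(j - 4)*(j^2 + 4*j + 3) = j*(j - 4)*(j + 1)*(j + 3)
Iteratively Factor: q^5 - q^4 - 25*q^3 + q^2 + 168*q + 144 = (q - 4)*(q^4 + 3*q^3 - 13*q^2 - 51*q - 36) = (q - 4)*(q + 1)*(q^3 + 2*q^2 - 15*q - 36) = (q - 4)^2*(q + 1)*(q^2 + 6*q + 9) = (q - 4)^2*(q + 1)*(q + 3)*(q + 3)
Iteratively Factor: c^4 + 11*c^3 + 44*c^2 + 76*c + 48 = (c + 4)*(c^3 + 7*c^2 + 16*c + 12) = (c + 2)*(c + 4)*(c^2 + 5*c + 6) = (c + 2)^2*(c + 4)*(c + 3)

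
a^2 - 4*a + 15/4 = (a - 5/2)*(a - 3/2)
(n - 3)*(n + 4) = n^2 + n - 12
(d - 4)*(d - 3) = d^2 - 7*d + 12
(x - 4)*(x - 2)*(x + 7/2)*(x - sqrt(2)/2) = x^4 - 5*x^3/2 - sqrt(2)*x^3/2 - 13*x^2 + 5*sqrt(2)*x^2/4 + 13*sqrt(2)*x/2 + 28*x - 14*sqrt(2)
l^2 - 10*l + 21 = (l - 7)*(l - 3)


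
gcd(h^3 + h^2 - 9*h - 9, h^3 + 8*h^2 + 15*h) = h + 3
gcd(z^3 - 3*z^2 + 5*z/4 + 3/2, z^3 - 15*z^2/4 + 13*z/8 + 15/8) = z + 1/2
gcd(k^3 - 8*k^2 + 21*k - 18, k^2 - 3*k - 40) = 1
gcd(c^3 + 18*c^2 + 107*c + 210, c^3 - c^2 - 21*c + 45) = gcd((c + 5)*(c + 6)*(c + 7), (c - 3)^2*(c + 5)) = c + 5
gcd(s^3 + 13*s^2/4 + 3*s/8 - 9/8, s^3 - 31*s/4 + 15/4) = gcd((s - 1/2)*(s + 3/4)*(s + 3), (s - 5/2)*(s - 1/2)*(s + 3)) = s^2 + 5*s/2 - 3/2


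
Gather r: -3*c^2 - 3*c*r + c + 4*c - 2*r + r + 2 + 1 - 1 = -3*c^2 + 5*c + r*(-3*c - 1) + 2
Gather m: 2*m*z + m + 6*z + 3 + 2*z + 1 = m*(2*z + 1) + 8*z + 4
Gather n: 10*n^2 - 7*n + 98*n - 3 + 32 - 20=10*n^2 + 91*n + 9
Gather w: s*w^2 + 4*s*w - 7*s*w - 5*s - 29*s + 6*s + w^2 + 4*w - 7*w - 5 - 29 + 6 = -28*s + w^2*(s + 1) + w*(-3*s - 3) - 28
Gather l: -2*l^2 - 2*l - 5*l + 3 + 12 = -2*l^2 - 7*l + 15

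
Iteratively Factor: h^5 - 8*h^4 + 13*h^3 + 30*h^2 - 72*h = (h - 4)*(h^4 - 4*h^3 - 3*h^2 + 18*h) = h*(h - 4)*(h^3 - 4*h^2 - 3*h + 18) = h*(h - 4)*(h - 3)*(h^2 - h - 6) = h*(h - 4)*(h - 3)^2*(h + 2)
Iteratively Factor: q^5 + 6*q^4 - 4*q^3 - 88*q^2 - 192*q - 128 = (q + 2)*(q^4 + 4*q^3 - 12*q^2 - 64*q - 64) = (q + 2)^2*(q^3 + 2*q^2 - 16*q - 32) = (q + 2)^2*(q + 4)*(q^2 - 2*q - 8) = (q - 4)*(q + 2)^2*(q + 4)*(q + 2)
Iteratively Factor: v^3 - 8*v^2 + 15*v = (v - 5)*(v^2 - 3*v) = (v - 5)*(v - 3)*(v)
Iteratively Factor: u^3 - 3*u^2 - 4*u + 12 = (u - 3)*(u^2 - 4) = (u - 3)*(u - 2)*(u + 2)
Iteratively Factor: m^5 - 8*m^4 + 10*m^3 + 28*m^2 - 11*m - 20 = (m - 5)*(m^4 - 3*m^3 - 5*m^2 + 3*m + 4) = (m - 5)*(m + 1)*(m^3 - 4*m^2 - m + 4) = (m - 5)*(m + 1)^2*(m^2 - 5*m + 4) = (m - 5)*(m - 1)*(m + 1)^2*(m - 4)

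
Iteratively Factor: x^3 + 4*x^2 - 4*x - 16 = (x + 4)*(x^2 - 4) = (x + 2)*(x + 4)*(x - 2)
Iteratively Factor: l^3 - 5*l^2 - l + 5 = (l - 1)*(l^2 - 4*l - 5) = (l - 1)*(l + 1)*(l - 5)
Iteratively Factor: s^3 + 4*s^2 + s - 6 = (s + 2)*(s^2 + 2*s - 3) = (s - 1)*(s + 2)*(s + 3)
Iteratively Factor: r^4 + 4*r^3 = (r)*(r^3 + 4*r^2) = r*(r + 4)*(r^2) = r^2*(r + 4)*(r)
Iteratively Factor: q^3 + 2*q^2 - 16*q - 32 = (q - 4)*(q^2 + 6*q + 8) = (q - 4)*(q + 2)*(q + 4)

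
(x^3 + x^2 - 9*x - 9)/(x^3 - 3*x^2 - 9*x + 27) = (x + 1)/(x - 3)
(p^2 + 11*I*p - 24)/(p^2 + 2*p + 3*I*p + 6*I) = (p + 8*I)/(p + 2)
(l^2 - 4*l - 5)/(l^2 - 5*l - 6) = (l - 5)/(l - 6)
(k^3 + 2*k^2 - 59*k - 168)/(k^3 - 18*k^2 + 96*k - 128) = (k^2 + 10*k + 21)/(k^2 - 10*k + 16)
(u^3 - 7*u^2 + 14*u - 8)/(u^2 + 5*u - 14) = (u^2 - 5*u + 4)/(u + 7)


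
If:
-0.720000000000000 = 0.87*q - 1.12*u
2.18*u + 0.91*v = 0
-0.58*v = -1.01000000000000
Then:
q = -1.76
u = -0.73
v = 1.74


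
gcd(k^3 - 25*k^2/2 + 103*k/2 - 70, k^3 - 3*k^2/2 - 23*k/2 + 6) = k - 4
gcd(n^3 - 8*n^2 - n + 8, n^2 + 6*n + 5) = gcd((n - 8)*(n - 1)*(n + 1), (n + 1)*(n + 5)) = n + 1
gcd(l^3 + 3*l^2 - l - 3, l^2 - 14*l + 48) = 1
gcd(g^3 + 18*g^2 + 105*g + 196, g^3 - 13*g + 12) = g + 4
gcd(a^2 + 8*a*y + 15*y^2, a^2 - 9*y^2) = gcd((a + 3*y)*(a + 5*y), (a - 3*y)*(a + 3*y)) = a + 3*y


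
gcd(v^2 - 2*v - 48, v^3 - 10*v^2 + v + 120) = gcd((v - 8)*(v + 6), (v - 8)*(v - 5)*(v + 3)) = v - 8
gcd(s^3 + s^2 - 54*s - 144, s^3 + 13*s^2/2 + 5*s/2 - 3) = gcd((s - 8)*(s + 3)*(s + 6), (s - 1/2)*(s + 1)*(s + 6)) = s + 6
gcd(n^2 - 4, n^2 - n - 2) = n - 2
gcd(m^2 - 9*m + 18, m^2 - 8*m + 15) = m - 3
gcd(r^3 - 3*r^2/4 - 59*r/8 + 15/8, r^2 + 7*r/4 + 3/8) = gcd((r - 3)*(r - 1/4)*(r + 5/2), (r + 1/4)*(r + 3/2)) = 1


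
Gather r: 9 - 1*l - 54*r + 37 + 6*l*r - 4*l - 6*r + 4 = -5*l + r*(6*l - 60) + 50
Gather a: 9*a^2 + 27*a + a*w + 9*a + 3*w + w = 9*a^2 + a*(w + 36) + 4*w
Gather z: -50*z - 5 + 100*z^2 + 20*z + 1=100*z^2 - 30*z - 4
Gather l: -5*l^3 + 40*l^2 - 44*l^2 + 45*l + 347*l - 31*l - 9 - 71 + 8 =-5*l^3 - 4*l^2 + 361*l - 72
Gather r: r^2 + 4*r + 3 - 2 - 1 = r^2 + 4*r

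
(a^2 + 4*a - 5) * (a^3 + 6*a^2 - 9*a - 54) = a^5 + 10*a^4 + 10*a^3 - 120*a^2 - 171*a + 270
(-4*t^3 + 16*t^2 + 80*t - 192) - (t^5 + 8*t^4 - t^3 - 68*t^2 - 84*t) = -t^5 - 8*t^4 - 3*t^3 + 84*t^2 + 164*t - 192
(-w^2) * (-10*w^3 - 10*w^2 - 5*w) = 10*w^5 + 10*w^4 + 5*w^3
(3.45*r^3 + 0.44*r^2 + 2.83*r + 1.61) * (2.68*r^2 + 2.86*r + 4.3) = 9.246*r^5 + 11.0462*r^4 + 23.6778*r^3 + 14.3006*r^2 + 16.7736*r + 6.923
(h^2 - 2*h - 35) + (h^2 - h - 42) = 2*h^2 - 3*h - 77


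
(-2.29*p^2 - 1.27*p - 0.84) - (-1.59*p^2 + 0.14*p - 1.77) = -0.7*p^2 - 1.41*p + 0.93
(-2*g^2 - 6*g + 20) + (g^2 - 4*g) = -g^2 - 10*g + 20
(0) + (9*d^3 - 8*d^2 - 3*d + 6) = 9*d^3 - 8*d^2 - 3*d + 6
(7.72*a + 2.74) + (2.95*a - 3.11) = 10.67*a - 0.37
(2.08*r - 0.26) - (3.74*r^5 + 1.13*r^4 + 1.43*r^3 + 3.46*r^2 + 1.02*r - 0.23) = -3.74*r^5 - 1.13*r^4 - 1.43*r^3 - 3.46*r^2 + 1.06*r - 0.03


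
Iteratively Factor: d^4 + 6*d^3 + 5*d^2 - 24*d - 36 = (d + 3)*(d^3 + 3*d^2 - 4*d - 12) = (d - 2)*(d + 3)*(d^2 + 5*d + 6) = (d - 2)*(d + 3)^2*(d + 2)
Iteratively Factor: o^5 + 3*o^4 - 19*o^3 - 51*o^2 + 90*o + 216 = (o + 3)*(o^4 - 19*o^2 + 6*o + 72) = (o + 3)*(o + 4)*(o^3 - 4*o^2 - 3*o + 18) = (o - 3)*(o + 3)*(o + 4)*(o^2 - o - 6) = (o - 3)*(o + 2)*(o + 3)*(o + 4)*(o - 3)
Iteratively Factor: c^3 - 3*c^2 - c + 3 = (c - 1)*(c^2 - 2*c - 3) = (c - 1)*(c + 1)*(c - 3)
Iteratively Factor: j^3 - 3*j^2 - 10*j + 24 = (j - 2)*(j^2 - j - 12) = (j - 4)*(j - 2)*(j + 3)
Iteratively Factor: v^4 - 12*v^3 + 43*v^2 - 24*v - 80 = (v - 5)*(v^3 - 7*v^2 + 8*v + 16) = (v - 5)*(v - 4)*(v^2 - 3*v - 4) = (v - 5)*(v - 4)*(v + 1)*(v - 4)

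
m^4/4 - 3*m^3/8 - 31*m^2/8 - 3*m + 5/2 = (m/2 + 1)^2*(m - 5)*(m - 1/2)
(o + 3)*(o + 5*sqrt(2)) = o^2 + 3*o + 5*sqrt(2)*o + 15*sqrt(2)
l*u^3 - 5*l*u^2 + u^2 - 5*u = u*(u - 5)*(l*u + 1)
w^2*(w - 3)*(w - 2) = w^4 - 5*w^3 + 6*w^2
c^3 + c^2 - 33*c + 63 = (c - 3)^2*(c + 7)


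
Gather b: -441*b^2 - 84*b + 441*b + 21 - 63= -441*b^2 + 357*b - 42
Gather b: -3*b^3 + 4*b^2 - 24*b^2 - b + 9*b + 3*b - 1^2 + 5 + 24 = -3*b^3 - 20*b^2 + 11*b + 28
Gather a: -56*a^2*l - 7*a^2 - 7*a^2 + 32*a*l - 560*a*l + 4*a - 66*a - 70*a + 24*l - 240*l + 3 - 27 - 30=a^2*(-56*l - 14) + a*(-528*l - 132) - 216*l - 54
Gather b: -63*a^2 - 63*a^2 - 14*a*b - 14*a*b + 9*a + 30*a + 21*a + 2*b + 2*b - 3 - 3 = -126*a^2 + 60*a + b*(4 - 28*a) - 6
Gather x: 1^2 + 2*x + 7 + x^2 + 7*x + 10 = x^2 + 9*x + 18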